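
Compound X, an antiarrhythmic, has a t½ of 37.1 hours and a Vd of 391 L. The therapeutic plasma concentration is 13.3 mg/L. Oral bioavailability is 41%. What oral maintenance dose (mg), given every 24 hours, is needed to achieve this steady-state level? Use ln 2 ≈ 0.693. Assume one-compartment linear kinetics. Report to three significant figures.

5690 mg

CL = ln 2 · Vd / t½ = 0.693 × 391.0 / 37.1 = 7.304 L/h
D = CL × Css × τ / F = 7.304 × 13.3 × 24 / 0.41 = 5686 mg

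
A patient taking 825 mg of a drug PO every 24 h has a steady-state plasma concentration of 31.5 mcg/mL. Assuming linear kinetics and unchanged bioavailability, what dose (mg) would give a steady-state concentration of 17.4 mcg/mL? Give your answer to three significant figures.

For first-order elimination, Css ∝ F·D/(CL·τ); F and CL are unchanged, so Css ∝ D/τ.
D₂ = D₁ × (Css,target / Css,current) = 825 × 17.4/31.5 = 455.7 mg

456 mg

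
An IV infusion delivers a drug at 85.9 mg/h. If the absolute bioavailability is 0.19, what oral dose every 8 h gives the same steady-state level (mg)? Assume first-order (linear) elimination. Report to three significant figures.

To maintain the same Css, the systemic dosing rate must be unchanged: F·D/τ = infusion rate.
D = rate × τ / F = 85.9 × 8 / 0.19 = 3617 mg

3620 mg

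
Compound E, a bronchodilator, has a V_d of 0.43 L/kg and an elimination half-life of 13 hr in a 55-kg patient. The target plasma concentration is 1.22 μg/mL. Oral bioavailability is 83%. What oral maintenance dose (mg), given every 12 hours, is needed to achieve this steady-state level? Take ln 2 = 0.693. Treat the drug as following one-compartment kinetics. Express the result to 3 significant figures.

Vd(total) = 55 kg × 0.43 L/kg = 23.65 L
k = 0.693/13 = 0.05331 h⁻¹, so CL = k·Vd = 0.05331 × 23.65 = 1.261 L/h
D = CL × Css × τ / F = 1.261 × 1.22 × 12 / 0.83 = 22.24 mg

22.2 mg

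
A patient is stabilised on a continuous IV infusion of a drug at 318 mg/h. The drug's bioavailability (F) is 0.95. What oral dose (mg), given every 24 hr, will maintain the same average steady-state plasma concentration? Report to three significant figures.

8030 mg

To maintain the same Css, the systemic dosing rate must be unchanged: F·D/τ = infusion rate.
D = rate × τ / F = 318 × 24 / 0.95 = 8034 mg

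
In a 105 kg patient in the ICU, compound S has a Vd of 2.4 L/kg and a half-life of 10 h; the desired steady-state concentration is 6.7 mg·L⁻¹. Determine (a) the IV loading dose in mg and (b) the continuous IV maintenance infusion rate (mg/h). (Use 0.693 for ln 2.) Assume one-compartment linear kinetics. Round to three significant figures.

Vd(total) = 105 kg × 2.4 L/kg = 252.0 L
LD = Vd × C = 252.0 × 6.7 = 1688 mg
CL = 0.693 × Vd / t½ = 0.693 × 252.0 / 10 = 17.46 L/h
Infusion rate = CL × Css = 17.46 × 6.7 = 117.0 mg/h

(a) 1690 mg; (b) 117 mg/h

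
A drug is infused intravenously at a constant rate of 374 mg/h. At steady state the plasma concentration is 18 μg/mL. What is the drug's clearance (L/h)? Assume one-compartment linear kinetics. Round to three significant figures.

20.8 L/h

At steady state, infusion rate = CL × Css, so CL = rate / Css.
CL = 374 / 18 = 20.78 L/h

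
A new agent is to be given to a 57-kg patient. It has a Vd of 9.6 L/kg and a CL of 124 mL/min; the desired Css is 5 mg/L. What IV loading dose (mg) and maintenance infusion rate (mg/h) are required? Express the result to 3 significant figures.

Total Vd = 9.6 × 57 = 547.2 L
Loading: fill Vd to C_target → 547.2 L × 5 mg/L = 2736 mg
Convert clearance: 124 mL/min × 60 min/h ÷ 1000 mL/L = 7.440 L/h
Infusion rate = 7.440 L/h × 5 mg/L = 37.20 mg/h

(a) 2740 mg; (b) 37.2 mg/h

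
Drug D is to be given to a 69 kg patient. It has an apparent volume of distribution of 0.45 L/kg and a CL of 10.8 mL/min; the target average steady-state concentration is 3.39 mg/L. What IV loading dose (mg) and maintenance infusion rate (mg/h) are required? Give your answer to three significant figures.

(a) 105 mg; (b) 2.20 mg/h

Total Vd = 0.45 × 69 = 31.05 L
Loading dose = Vd × C = 31.05 × 3.39 = 105.3 mg
CL = 10.8 mL/min × 60/1000 = 0.6480 L/h
Maintenance: replace elimination → rate = CL × Css = 0.6480 × 3.39 = 2.197 mg/h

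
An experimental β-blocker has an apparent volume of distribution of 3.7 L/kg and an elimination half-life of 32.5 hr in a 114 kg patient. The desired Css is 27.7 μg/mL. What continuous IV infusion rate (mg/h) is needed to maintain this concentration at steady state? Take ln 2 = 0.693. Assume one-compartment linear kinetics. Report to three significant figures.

249 mg/h

Total Vd = 3.7 × 114 = 421.8 L
k = 0.693/32.5 = 0.02132 h⁻¹, so CL = k·Vd = 0.02132 × 421.8 = 8.993 L/h
Infusion rate = CL × Css = 8.993 × 27.7 = 249.1 mg/h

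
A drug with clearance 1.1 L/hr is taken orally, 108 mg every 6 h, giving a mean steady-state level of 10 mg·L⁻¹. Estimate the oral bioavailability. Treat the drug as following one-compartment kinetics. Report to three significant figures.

F·D/τ = CL·Css at steady state → F = CL·Css·τ / D.
F = 1.1 × 10 × 6 / 108 = 0.611

0.611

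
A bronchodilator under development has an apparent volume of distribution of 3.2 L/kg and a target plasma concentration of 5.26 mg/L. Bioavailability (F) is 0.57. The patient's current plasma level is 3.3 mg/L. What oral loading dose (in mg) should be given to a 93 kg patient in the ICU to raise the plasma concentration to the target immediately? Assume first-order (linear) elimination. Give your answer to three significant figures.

Total Vd = 3.2 × 93 = 297.6 L
The loading dose fills Vd to the target concentration.
Concentration deficit ΔC = 5.26 − 3.3 = 1.960 mg/L
LD = Vd × ΔC / F = 297.6 × 1.960 / 0.57 = 1023 mg

1020 mg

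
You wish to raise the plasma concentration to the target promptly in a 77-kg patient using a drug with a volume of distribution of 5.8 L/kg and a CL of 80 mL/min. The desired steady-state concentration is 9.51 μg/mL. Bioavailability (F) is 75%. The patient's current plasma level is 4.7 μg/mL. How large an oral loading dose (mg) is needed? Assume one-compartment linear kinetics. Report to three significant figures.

2860 mg

Vd(total) = 77 kg × 5.8 L/kg = 446.6 L
LD is governed by Vd — clearance does not enter the loading-dose calculation.
Concentration deficit ΔC = 9.51 − 4.7 = 4.810 mg/L
LD = Vd × ΔC / F = 446.6 × 4.810 / 0.75 = 2864 mg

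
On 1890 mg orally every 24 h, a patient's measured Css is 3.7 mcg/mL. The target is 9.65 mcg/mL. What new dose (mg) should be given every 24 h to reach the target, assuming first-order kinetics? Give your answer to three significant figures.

With linear kinetics, Css is proportional to dose rate (D/τ) at fixed clearance.
D₂ = D₁ × (Css,target / Css,current) = 1890 × 9.65/3.7 = 4929 mg

4930 mg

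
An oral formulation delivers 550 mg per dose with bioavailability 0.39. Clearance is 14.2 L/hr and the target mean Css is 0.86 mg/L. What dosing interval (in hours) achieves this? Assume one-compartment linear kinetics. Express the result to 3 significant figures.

F·D/τ = CL·Css → τ = F·D / (CL·Css).
τ = 0.39 × 550 / (14.2 × 0.86) = 17.56 h

17.6 h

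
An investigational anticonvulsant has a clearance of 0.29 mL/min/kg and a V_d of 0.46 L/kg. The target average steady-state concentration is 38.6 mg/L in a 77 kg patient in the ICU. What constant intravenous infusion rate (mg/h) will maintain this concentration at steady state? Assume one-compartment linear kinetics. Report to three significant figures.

51.7 mg/h

CL = 0.29 mL/min/kg × 77 kg = 22.33 mL/min = 22.33 × 60/1000 = 1.340 L/h
Vd does not affect the maintenance rate; only clearance governs steady-state input.
Rate = CL × Css = 1.340 × 38.6 = 51.72 mg/h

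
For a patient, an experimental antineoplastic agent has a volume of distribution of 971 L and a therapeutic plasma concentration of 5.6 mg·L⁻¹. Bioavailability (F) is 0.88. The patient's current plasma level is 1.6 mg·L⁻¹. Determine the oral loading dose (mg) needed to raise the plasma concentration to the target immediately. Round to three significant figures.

4410 mg

The loading dose fills Vd to the target concentration.
Concentration deficit ΔC = 5.6 − 1.6 = 4.000 mg/L
LD = Vd × ΔC / F = 971.0 × 4.000 / 0.88 = 4414 mg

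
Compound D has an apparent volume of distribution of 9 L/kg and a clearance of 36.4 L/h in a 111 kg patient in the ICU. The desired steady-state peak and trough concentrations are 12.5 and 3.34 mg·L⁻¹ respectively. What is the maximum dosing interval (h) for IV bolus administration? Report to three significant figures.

36.2 h

Vd(total) = 111 kg × 9 L/kg = 999.0 L
k = CL / Vd = 36.40 / 999.0 = 0.03644 h⁻¹
Between IV bolus doses, concentration decays as C = C₀·e^(−kτ), so C_peak/C_trough = e^(kτ).
τ_max = ln(C_peak/C_trough) / k = ln(12.5/3.34) / 0.03644 = 1.320 / 0.03644 = 36.22 h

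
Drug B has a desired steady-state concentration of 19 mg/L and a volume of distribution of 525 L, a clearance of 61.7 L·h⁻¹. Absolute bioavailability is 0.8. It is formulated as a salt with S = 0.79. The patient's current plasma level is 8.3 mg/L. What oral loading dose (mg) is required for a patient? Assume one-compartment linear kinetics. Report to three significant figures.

Concentration deficit ΔC = 19 − 8.3 = 10.70 mg/L
LD = Vd × ΔC / F / S = 525.0 × 10.70 / 0.8 / 0.79 = 8888 mg

8890 mg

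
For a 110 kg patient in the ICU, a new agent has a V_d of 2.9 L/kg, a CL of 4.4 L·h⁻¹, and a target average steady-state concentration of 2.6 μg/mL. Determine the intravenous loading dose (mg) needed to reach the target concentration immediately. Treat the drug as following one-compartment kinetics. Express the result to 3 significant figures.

Total Vd = 2.9 × 110 = 319.0 L
The loading dose fills Vd to the target concentration; clearance is irrelevant here.
LD = Vd × C = 319.0 × 2.600 = 829.4 mg

829 mg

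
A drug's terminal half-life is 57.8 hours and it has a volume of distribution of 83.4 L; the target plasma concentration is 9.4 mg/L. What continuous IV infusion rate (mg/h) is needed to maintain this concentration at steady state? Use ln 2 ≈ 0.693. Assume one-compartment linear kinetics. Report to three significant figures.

CL = ln 2 · Vd / t½ = 0.693 × 83.40 / 57.8 = 0.9999 L/h
Infusion rate = CL × Css = 0.9999 × 9.4 = 9.399 mg/h

9.40 mg/h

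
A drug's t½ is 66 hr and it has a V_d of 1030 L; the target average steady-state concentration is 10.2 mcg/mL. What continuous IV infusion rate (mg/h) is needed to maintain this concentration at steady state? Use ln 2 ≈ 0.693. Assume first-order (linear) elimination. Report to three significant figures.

CL = ln 2 · Vd / t½ = 0.693 × 1030 / 66 = 10.82 L/h
Infusion rate = CL × Css = 10.82 × 10.2 = 110.4 mg/h

110 mg/h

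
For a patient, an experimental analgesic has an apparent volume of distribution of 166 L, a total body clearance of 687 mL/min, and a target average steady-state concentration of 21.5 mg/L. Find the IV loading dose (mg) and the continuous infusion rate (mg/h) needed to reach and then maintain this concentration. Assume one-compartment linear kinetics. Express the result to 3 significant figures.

(a) 3570 mg; (b) 886 mg/h

LD = Vd · C_target = 166.0 × 21.5 = 3569 mg
CL = 687 mL/min × 60/1000 = 41.22 L/h
Maintenance infusion rate = CL × Css = 41.22 × 21.5 = 886.2 mg/h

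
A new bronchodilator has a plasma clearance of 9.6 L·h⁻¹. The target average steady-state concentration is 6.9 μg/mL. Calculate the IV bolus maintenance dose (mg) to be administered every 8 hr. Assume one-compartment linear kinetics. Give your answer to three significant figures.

530 mg

D = CL × Css × τ = 9.600 × 6.9 × 8 = 529.9 mg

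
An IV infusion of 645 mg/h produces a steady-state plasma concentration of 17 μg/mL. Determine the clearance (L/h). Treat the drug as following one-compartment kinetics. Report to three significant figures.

At steady state, infusion rate = CL × Css, so CL = rate / Css.
CL = 645 / 17 = 37.94 L/h

37.9 L/h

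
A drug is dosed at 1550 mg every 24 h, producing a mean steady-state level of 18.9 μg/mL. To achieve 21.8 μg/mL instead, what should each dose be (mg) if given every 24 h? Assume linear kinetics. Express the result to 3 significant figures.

1790 mg

With linear kinetics, Css is proportional to dose rate (D/τ) at fixed clearance.
D₂ = D₁ × (Css,target / Css,current) = 1550 × 21.8/18.9 = 1788 mg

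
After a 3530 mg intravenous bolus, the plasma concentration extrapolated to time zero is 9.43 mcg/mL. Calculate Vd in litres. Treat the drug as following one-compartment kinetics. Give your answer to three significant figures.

Immediately after an IV bolus, C₀ = Dose / Vd, so Vd = Dose / C₀.
Vd = 3530 / 9.43 = 374.3 L

374 L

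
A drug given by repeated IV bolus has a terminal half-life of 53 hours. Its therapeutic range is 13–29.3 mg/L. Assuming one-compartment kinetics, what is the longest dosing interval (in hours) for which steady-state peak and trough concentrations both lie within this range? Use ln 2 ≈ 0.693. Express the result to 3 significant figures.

62.1 h

k = 0.693 / t½ = 0.693 / 53 = 0.01308 h⁻¹
Between IV bolus doses, concentration decays as C = C₀·e^(−kτ), so C_peak/C_trough = e^(kτ).
τ_max = ln(C_peak/C_trough) / k = ln(29.3/13) / 0.01308 = 0.8126 / 0.01308 = 62.13 h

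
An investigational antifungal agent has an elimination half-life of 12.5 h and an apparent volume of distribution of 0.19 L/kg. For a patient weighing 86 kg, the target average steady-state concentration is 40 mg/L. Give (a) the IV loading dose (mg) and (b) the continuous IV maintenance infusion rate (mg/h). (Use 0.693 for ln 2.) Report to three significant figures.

Vd = 0.19 L/kg × 86 kg = 16.34 L
LD = Vd × C = 16.34 × 40 = 653.6 mg
CL = 0.693 × Vd / t½ = 0.693 × 16.34 / 12.5 = 0.9059 L/h
Infusion rate = CL × Css = 0.9059 × 40 = 36.24 mg/h

(a) 654 mg; (b) 36.2 mg/h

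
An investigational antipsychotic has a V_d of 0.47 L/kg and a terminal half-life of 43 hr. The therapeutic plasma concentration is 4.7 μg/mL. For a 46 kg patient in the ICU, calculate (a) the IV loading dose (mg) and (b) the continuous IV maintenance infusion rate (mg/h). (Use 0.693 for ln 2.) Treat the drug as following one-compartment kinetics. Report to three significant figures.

Total Vd = 0.47 × 46 = 21.62 L
LD = Vd × C = 21.62 × 4.7 = 101.6 mg
CL = 0.693 × Vd / t½ = 0.693 × 21.62 / 43 = 0.3484 L/h
Infusion rate = CL × Css = 0.3484 × 4.7 = 1.637 mg/h

(a) 102 mg; (b) 1.64 mg/h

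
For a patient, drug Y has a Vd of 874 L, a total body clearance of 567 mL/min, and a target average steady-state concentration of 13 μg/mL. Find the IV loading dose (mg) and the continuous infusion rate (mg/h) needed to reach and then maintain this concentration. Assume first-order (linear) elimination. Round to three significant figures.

(a) 11400 mg; (b) 442 mg/h

LD = Vd · C_target = 874.0 × 13 = 11360 mg
CL = 567 mL/min × 60/1000 = 34.02 L/h
Maintenance infusion rate = CL × Css = 34.02 × 13 = 442.3 mg/h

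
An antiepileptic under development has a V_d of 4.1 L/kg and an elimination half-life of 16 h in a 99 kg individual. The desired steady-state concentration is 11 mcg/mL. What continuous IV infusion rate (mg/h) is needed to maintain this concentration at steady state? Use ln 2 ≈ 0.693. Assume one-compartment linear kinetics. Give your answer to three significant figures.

Vd(total) = 99 kg × 4.1 L/kg = 405.9 L
CL = 0.693 × Vd / t½ = 0.693 × 405.9 / 16 = 17.58 L/h
Infusion rate = CL × Css = 17.58 × 11 = 193.4 mg/h

193 mg/h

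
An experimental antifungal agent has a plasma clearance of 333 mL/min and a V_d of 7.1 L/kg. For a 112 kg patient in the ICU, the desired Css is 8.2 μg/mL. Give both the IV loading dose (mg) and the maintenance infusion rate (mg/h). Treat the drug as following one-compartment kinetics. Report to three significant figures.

(a) 6520 mg; (b) 164 mg/h

Vd(total) = 112 kg × 7.1 L/kg = 795.2 L
Loading: fill Vd to C_target → 795.2 L × 8.2 mg/L = 6521 mg
CL = 333 mL/min = 333 × 0.06 = 19.98 L/h
Maintenance: replace elimination → rate = CL × Css = 19.98 × 8.2 = 163.8 mg/h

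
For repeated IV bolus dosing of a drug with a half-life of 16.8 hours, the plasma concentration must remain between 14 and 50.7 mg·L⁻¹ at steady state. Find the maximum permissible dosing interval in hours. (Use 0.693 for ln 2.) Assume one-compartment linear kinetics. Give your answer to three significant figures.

31.2 h

k = 0.693 / t½ = 0.693 / 16.8 = 0.04125 h⁻¹
Between IV bolus doses, concentration decays as C = C₀·e^(−kτ), so C_peak/C_trough = e^(kτ).
τ_max = ln(C_peak/C_trough) / k = ln(50.7/14) / 0.04125 = 1.287 / 0.04125 = 31.20 h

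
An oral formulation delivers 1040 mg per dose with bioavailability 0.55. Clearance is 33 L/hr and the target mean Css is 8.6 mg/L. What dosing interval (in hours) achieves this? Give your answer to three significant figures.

2.02 h

F·D/τ = CL·Css → τ = F·D / (CL·Css).
τ = 0.55 × 1040 / (33 × 8.6) = 2.016 h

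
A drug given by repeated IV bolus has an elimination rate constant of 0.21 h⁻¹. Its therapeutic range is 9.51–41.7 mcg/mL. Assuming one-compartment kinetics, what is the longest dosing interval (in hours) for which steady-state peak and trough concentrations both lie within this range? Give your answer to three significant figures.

Between IV bolus doses, concentration decays as C = C₀·e^(−kτ), so C_peak/C_trough = e^(kτ).
τ_max = ln(C_peak/C_trough) / k = ln(41.7/9.51) / 0.2100 = 1.478 / 0.2100 = 7.038 h

7.04 h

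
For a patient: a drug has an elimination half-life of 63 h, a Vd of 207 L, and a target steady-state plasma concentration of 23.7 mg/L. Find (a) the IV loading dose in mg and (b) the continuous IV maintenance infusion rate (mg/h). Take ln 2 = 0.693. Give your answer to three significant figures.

(a) 4910 mg; (b) 54.0 mg/h

LD = Vd × C = 207.0 × 23.7 = 4906 mg
CL = 0.693 × Vd / t½ = 0.693 × 207.0 / 63 = 2.277 L/h
Infusion rate = CL × Css = 2.277 × 23.7 = 53.96 mg/h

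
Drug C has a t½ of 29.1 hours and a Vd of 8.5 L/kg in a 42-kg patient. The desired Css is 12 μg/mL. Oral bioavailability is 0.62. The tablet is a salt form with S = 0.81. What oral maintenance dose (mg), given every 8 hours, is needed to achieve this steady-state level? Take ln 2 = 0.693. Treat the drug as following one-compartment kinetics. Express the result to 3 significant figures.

1630 mg

Vd(total) = 42 kg × 8.5 L/kg = 357.0 L
CL = ln 2 · Vd / t½ = 0.693 × 357.0 / 29.1 = 8.502 L/h
D = CL × Css × τ / F / S = 8.502 × 12 × 8 / 0.62 / 0.81 = 1625 mg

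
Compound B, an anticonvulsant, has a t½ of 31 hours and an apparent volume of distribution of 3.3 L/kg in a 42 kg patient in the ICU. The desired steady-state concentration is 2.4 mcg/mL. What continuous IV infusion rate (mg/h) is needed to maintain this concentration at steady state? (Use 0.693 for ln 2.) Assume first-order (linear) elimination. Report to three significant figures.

7.44 mg/h

Total Vd = 3.3 × 42 = 138.6 L
CL = ln 2 · Vd / t½ = 0.693 × 138.6 / 31 = 3.098 L/h
Infusion rate = CL × Css = 3.098 × 2.4 = 7.435 mg/h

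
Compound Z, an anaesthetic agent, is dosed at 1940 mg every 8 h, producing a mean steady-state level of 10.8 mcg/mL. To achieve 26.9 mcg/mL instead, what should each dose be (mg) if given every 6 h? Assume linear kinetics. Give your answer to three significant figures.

3620 mg

For first-order elimination, Css ∝ F·D/(CL·τ); F and CL are unchanged, so Css ∝ D/τ.
D₂ = D₁ × (Css,target / Css,current) × (τ₂/τ₁) = 1940 × (26.9/10.8) × (6/8) = 3624 mg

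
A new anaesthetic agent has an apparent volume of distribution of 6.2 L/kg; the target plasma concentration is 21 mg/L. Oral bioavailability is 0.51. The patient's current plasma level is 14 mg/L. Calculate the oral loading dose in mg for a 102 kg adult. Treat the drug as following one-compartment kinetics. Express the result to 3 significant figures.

8680 mg

Vd(total) = 102 kg × 6.2 L/kg = 632.4 L
Concentration deficit ΔC = 21 − 14 = 7.000 mg/L
LD = Vd × ΔC / F = 632.4 × 7.000 / 0.51 = 8680 mg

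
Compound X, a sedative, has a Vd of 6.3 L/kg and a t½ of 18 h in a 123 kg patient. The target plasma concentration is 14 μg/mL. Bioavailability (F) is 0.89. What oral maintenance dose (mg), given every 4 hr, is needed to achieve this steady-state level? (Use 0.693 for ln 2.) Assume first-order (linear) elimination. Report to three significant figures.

1880 mg

Vd = 6.3 L/kg × 123 kg = 774.9 L
k = 0.693/18 = 0.03850 h⁻¹, so CL = k·Vd = 0.03850 × 774.9 = 29.83 L/h
D = CL × Css × τ / F = 29.83 × 14 × 4 / 0.89 = 1877 mg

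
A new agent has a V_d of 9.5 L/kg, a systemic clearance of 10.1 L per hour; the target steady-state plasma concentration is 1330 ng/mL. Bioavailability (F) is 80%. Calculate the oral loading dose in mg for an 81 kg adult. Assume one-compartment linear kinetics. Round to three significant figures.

1280 mg

Vd = 9.5 L/kg × 81 kg = 769.5 L
C = 1330 ng/mL = 1.330 mg/L
The loading dose fills Vd to the target concentration.
LD = Vd × C / F = 769.5 × 1.330 / 0.8 = 1279 mg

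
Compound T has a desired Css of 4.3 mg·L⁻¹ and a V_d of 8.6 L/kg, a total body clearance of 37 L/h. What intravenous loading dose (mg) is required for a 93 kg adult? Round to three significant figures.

Total Vd = 8.6 × 93 = 799.8 L
The loading dose fills Vd to the target concentration.
LD = Vd × C = 799.8 × 4.300 = 3439 mg

3440 mg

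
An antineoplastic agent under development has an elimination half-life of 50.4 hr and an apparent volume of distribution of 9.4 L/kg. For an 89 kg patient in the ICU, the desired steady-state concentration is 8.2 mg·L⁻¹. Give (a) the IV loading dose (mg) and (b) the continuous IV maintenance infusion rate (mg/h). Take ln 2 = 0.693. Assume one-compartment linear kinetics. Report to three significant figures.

Total Vd = 9.4 × 89 = 836.6 L
LD = Vd × C = 836.6 × 8.2 = 6860 mg
CL = 0.693 × Vd / t½ = 0.693 × 836.6 / 50.4 = 11.50 L/h
Infusion rate = CL × Css = 11.50 × 8.2 = 94.30 mg/h

(a) 6860 mg; (b) 94.3 mg/h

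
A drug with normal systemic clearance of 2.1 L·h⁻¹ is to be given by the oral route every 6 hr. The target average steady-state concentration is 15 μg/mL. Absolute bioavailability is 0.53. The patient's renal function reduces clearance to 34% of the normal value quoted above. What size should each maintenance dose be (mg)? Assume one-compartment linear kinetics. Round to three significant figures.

Patient clearance = 0.34 × 2.100 = 0.7140 L/h
D = CL × Css × τ / F = 0.7140 × 15 × 6 / 0.53 = 121.2 mg

121 mg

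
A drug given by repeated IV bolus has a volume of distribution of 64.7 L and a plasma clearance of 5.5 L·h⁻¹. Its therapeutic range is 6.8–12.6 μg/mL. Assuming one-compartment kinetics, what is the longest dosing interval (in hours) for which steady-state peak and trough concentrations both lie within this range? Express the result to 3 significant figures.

7.26 h

k = CL / Vd = 5.500 / 64.70 = 0.08501 h⁻¹
Between IV bolus doses, concentration decays as C = C₀·e^(−kτ), so C_peak/C_trough = e^(kτ).
τ_max = ln(C_peak/C_trough) / k = ln(12.6/6.8) / 0.08501 = 0.6168 / 0.08501 = 7.256 h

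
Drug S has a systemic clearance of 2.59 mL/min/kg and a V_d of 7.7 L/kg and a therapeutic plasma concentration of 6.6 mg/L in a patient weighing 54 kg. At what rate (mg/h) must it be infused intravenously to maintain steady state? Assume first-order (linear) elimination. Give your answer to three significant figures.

55.4 mg/h

CL = 2.59 mL/min/kg × 54 kg = 139.9 mL/min = 139.9 × 60/1000 = 8.394 L/h
Rate = CL × Css = 8.394 × 6.6 = 55.40 mg/h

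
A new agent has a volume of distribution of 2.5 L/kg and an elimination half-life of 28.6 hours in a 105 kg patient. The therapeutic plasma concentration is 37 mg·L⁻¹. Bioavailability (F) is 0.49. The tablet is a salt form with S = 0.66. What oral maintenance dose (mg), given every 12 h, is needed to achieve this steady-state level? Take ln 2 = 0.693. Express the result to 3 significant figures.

Vd(total) = 105 kg × 2.5 L/kg = 262.5 L
CL = 0.693 × Vd / t½ = 0.693 × 262.5 / 28.6 = 6.361 L/h
D = CL × Css × τ / F / S = 6.361 × 37 × 12 / 0.49 / 0.66 = 8733 mg

8730 mg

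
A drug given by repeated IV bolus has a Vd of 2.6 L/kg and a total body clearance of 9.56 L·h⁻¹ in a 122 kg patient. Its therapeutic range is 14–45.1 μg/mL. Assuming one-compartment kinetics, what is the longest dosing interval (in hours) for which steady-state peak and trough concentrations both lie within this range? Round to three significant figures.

Vd(total) = 122 kg × 2.6 L/kg = 317.2 L
k = CL / Vd = 9.560 / 317.2 = 0.03014 h⁻¹
Between IV bolus doses, concentration decays as C = C₀·e^(−kτ), so C_peak/C_trough = e^(kτ).
τ_max = ln(C_peak/C_trough) / k = ln(45.1/14) / 0.03014 = 1.170 / 0.03014 = 38.82 h

38.8 h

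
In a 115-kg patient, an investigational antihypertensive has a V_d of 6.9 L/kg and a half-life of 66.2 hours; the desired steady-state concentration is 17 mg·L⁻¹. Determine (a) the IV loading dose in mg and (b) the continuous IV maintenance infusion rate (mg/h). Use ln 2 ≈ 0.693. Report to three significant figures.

Vd(total) = 115 kg × 6.9 L/kg = 793.5 L
LD = Vd × C = 793.5 × 17 = 13490 mg
CL = 0.693 × Vd / t½ = 0.693 × 793.5 / 66.2 = 8.307 L/h
Infusion rate = CL × Css = 8.307 × 17 = 141.2 mg/h

(a) 13500 mg; (b) 141 mg/h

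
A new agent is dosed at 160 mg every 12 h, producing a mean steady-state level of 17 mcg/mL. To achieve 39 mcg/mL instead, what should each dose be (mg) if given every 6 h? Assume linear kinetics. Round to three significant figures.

For first-order elimination, Css ∝ F·D/(CL·τ); F and CL are unchanged, so Css ∝ D/τ.
D₂ = D₁ × (Css,target / Css,current) × (τ₂/τ₁) = 160 × (39/17) × (6/12) = 183.5 mg

184 mg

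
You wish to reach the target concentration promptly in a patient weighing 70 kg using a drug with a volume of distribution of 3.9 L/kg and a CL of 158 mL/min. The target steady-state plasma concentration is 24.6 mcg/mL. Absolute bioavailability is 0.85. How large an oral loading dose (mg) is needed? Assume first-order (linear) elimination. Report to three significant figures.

7900 mg

Vd = 3.9 L/kg × 70 kg = 273.0 L
LD = Vd × C / F = 273.0 × 24.60 / 0.85 = 7901 mg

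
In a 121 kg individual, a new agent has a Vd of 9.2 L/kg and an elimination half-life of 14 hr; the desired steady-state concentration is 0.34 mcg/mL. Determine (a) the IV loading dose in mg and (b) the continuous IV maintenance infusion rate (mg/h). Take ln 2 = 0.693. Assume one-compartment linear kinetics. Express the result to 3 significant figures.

Total Vd = 9.2 × 121 = 1113 L
LD = Vd × C = 1113 × 0.34 = 378.4 mg
CL = 0.693 × Vd / t½ = 0.693 × 1113 / 14 = 55.09 L/h
Infusion rate = CL × Css = 55.09 × 0.34 = 18.73 mg/h

(a) 378 mg; (b) 18.7 mg/h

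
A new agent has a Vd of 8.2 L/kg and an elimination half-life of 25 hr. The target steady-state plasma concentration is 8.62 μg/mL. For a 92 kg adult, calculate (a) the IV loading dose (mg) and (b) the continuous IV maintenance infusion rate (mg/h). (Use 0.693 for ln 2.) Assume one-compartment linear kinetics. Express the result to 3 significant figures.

Total Vd = 8.2 × 92 = 754.4 L
LD = Vd × C = 754.4 × 8.62 = 6503 mg
CL = 0.693 × Vd / t½ = 0.693 × 754.4 / 25 = 20.91 L/h
Infusion rate = CL × Css = 20.91 × 8.62 = 180.2 mg/h

(a) 6500 mg; (b) 180 mg/h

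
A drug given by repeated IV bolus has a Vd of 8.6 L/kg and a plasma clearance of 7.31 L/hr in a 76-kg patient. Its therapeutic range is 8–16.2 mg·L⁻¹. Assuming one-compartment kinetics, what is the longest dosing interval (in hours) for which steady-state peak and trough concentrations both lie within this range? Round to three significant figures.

63.1 h

Vd = 8.6 L/kg × 76 kg = 653.6 L
k = CL / Vd = 7.310 / 653.6 = 0.01118 h⁻¹
Between IV bolus doses, concentration decays as C = C₀·e^(−kτ), so C_peak/C_trough = e^(kτ).
τ_max = ln(C_peak/C_trough) / k = ln(16.2/8) / 0.01118 = 0.7056 / 0.01118 = 63.11 h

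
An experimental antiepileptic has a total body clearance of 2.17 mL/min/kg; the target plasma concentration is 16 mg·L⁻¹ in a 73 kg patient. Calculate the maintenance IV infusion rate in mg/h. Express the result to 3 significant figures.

CL = 2.17 mL/min/kg × 73 kg = 158.4 mL/min = 158.4 × 60/1000 = 9.504 L/h
At steady state, infusion rate equals elimination rate: rate in = CL × Css.
Infusion rate = CL · Css = 9.504 L/h × 16 mg/L = 152.1 mg/h

152 mg/h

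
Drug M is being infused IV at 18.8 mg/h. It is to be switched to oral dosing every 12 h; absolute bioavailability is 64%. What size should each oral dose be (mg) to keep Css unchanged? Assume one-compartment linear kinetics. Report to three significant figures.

353 mg

To maintain the same Css, the systemic dosing rate must be unchanged: F·D/τ = infusion rate.
D = rate × τ / F = 18.8 × 12 / 0.64 = 352.5 mg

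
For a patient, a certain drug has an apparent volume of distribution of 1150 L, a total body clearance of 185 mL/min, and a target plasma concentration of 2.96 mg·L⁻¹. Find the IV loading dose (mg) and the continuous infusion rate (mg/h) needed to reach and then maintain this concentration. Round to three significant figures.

Loading dose = Vd × C = 1150 × 2.96 = 3404 mg
Convert clearance: 185 mL/min × 60 min/h ÷ 1000 mL/L = 11.10 L/h
Maintenance infusion rate = CL × Css = 11.10 × 2.96 = 32.86 mg/h

(a) 3400 mg; (b) 32.9 mg/h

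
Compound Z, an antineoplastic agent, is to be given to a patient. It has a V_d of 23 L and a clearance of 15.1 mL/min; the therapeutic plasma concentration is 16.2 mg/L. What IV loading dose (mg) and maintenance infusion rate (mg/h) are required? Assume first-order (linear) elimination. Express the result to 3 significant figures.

Loading: fill Vd to C_target → 23.00 L × 16.2 mg/L = 372.6 mg
Convert clearance: 15.1 mL/min × 60 min/h ÷ 1000 mL/L = 0.9060 L/h
Maintenance: replace elimination → rate = CL × Css = 0.9060 × 16.2 = 14.68 mg/h

(a) 373 mg; (b) 14.7 mg/h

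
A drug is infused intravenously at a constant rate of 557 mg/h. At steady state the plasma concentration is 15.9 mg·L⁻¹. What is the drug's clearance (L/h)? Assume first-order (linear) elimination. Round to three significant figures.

At steady state, infusion rate = CL × Css, so CL = rate / Css.
CL = 557 / 15.9 = 35.03 L/h

35.0 L/h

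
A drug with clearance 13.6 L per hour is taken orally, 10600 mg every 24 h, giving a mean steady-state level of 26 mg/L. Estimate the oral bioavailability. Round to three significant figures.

F·D/τ = CL·Css at steady state → F = CL·Css·τ / D.
F = 13.6 × 26 × 24 / 10600 = 0.801

0.801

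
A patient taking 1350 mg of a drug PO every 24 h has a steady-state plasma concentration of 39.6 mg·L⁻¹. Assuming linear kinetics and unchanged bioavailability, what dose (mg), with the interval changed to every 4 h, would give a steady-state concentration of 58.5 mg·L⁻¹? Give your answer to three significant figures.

With linear kinetics, Css is proportional to dose rate (D/τ) at fixed clearance.
D₂ = D₁ × (Css,target / Css,current) × (τ₂/τ₁) = 1350 × (58.5/39.6) × (4/24) = 332.4 mg

332 mg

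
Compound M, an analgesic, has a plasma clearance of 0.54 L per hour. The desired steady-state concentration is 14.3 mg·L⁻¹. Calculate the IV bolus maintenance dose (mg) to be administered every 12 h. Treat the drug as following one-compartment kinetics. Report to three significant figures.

92.7 mg

D = CL × Css × τ = 0.5400 × 14.3 × 12 = 92.66 mg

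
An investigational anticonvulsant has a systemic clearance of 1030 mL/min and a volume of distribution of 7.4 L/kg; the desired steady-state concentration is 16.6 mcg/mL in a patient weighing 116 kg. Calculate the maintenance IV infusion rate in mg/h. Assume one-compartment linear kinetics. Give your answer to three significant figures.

1030 mg/h

CL = 1030 mL/min = 1030 × 0.06 = 61.80 L/h
Maintenance depends on clearance, not Vd — rate in must match rate out.
Infusion rate = CL · Css = 61.80 L/h × 16.6 mg/L = 1026 mg/h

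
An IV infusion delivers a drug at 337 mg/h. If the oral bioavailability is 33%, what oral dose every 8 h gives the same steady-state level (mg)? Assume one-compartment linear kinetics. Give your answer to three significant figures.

To maintain the same Css, the systemic dosing rate must be unchanged: F·D/τ = infusion rate.
D = rate × τ / F = 337 × 8 / 0.33 = 8170 mg

8170 mg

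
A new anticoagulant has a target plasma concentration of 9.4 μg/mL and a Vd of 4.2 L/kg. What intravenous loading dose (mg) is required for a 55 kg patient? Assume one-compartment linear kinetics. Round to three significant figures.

2170 mg

Vd(total) = 55 kg × 4.2 L/kg = 231.0 L
LD = Vd × C = 231.0 × 9.400 = 2171 mg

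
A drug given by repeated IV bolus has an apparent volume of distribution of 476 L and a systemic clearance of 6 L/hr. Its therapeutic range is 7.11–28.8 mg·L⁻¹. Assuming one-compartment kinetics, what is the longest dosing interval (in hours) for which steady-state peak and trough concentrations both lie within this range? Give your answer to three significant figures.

111 h

k = CL / Vd = 6.000 / 476.0 = 0.01261 h⁻¹
Between IV bolus doses, concentration decays as C = C₀·e^(−kτ), so C_peak/C_trough = e^(kτ).
τ_max = ln(C_peak/C_trough) / k = ln(28.8/7.11) / 0.01261 = 1.399 / 0.01261 = 110.9 h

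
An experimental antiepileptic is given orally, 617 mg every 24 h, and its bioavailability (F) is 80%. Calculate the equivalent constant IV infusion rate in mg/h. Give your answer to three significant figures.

Equivalent systemic input: infusion rate = F·D/τ.
Rate = 0.8 × 617 / 24 = 20.57 mg/h

20.6 mg/h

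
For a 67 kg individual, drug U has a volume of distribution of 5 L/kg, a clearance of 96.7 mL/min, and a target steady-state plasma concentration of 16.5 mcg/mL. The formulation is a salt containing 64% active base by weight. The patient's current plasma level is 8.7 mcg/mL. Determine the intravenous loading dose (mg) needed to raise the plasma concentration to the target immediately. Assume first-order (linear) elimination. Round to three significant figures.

Total Vd = 5 × 67 = 335.0 L
Concentration deficit ΔC = 16.5 − 8.7 = 7.800 mg/L
LD = Vd × ΔC / S = 335.0 × 7.800 / 0.64 = 4083 mg

4080 mg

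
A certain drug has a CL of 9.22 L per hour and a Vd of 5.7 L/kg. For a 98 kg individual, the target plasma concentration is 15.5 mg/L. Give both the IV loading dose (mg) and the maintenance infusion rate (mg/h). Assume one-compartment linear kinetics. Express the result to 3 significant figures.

(a) 8660 mg; (b) 143 mg/h

Total Vd = 5.7 × 98 = 558.6 L
Loading: fill Vd to C_target → 558.6 L × 15.5 mg/L = 8658 mg
Maintenance: replace elimination → rate = CL × Css = 9.220 × 15.5 = 142.9 mg/h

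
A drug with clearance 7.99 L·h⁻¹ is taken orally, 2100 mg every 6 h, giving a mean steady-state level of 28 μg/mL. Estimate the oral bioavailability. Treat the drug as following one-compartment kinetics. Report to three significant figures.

F·D/τ = CL·Css at steady state → F = CL·Css·τ / D.
F = 7.99 × 28 × 6 / 2100 = 0.639

0.639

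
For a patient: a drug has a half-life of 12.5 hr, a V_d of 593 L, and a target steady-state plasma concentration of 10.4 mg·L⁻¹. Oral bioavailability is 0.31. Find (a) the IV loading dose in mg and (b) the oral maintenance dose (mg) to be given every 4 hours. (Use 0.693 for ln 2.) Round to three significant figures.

(a) 6170 mg; (b) 4410 mg

LD = Vd × C = 593.0 × 10.4 = 6167 mg
CL = 0.693 × Vd / t½ = 0.693 × 593.0 / 12.5 = 32.88 L/h
D = CL × Css × τ / F = 32.88 × 10.4 × 4 / 0.31 = 4412 mg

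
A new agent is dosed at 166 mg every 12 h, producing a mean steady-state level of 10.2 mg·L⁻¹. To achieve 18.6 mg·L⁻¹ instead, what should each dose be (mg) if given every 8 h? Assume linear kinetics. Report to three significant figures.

202 mg

With linear kinetics, Css is proportional to dose rate (D/τ) at fixed clearance.
D₂ = D₁ × (Css,target / Css,current) × (τ₂/τ₁) = 166 × (18.6/10.2) × (8/12) = 201.8 mg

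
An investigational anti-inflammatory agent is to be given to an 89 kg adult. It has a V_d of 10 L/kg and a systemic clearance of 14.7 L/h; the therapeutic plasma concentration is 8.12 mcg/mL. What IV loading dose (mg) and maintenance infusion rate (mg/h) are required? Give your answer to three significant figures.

(a) 7230 mg; (b) 119 mg/h

Total Vd = 10 × 89 = 890.0 L
Loading dose = Vd × C = 890.0 × 8.12 = 7227 mg
Maintenance infusion rate = CL × Css = 14.70 × 8.12 = 119.4 mg/h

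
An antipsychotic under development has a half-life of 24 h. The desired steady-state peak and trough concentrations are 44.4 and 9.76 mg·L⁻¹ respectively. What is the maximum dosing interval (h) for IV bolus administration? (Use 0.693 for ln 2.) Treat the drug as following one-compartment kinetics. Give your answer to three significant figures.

k = 0.693 / t½ = 0.693 / 24 = 0.02888 h⁻¹
Between IV bolus doses, concentration decays as C = C₀·e^(−kτ), so C_peak/C_trough = e^(kτ).
τ_max = ln(C_peak/C_trough) / k = ln(44.4/9.76) / 0.02888 = 1.515 / 0.02888 = 52.46 h

52.5 h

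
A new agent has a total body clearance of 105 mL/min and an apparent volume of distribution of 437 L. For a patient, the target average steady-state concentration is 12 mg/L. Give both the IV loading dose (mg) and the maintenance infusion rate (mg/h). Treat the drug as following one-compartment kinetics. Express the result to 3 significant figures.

Loading: fill Vd to C_target → 437.0 L × 12 mg/L = 5244 mg
CL = 105 mL/min × 60/1000 = 6.300 L/h
Maintenance infusion rate = CL × Css = 6.300 × 12 = 75.60 mg/h

(a) 5240 mg; (b) 75.6 mg/h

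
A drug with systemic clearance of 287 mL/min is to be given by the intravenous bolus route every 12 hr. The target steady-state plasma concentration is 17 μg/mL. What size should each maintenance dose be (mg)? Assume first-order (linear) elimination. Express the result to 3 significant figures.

3510 mg

CL = 287 mL/min × 60/1000 = 17.22 L/h
D = CL × Css × τ = 17.22 × 17 × 12 = 3513 mg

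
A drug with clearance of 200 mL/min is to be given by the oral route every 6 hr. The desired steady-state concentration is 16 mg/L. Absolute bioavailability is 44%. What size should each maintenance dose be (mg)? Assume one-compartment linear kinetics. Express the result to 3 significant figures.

2620 mg

CL = 200 mL/min = 200 × 0.06 = 12.00 L/h
D = CL × Css × τ / F = 12.00 × 16 × 6 / 0.44 = 2618 mg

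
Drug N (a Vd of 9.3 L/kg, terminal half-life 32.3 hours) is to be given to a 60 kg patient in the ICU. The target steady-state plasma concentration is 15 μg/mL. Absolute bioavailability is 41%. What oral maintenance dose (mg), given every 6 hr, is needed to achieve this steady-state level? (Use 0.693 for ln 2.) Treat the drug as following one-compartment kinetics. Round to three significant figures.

2630 mg

Total Vd = 9.3 × 60 = 558.0 L
k = 0.693/32.3 = 0.02146 h⁻¹, so CL = k·Vd = 0.02146 × 558.0 = 11.97 L/h
D = CL × Css × τ / F = 11.97 × 15 × 6 / 0.41 = 2628 mg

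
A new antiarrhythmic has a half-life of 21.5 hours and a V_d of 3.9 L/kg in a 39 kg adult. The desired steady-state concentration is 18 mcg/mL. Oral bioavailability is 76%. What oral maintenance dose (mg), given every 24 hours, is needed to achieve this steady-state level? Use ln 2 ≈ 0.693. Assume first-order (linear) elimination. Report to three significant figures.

Vd = 3.9 L/kg × 39 kg = 152.1 L
k = 0.693/21.5 = 0.03223 h⁻¹, so CL = k·Vd = 0.03223 × 152.1 = 4.902 L/h
D = CL × Css × τ / F = 4.902 × 18 × 24 / 0.76 = 2786 mg

2790 mg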